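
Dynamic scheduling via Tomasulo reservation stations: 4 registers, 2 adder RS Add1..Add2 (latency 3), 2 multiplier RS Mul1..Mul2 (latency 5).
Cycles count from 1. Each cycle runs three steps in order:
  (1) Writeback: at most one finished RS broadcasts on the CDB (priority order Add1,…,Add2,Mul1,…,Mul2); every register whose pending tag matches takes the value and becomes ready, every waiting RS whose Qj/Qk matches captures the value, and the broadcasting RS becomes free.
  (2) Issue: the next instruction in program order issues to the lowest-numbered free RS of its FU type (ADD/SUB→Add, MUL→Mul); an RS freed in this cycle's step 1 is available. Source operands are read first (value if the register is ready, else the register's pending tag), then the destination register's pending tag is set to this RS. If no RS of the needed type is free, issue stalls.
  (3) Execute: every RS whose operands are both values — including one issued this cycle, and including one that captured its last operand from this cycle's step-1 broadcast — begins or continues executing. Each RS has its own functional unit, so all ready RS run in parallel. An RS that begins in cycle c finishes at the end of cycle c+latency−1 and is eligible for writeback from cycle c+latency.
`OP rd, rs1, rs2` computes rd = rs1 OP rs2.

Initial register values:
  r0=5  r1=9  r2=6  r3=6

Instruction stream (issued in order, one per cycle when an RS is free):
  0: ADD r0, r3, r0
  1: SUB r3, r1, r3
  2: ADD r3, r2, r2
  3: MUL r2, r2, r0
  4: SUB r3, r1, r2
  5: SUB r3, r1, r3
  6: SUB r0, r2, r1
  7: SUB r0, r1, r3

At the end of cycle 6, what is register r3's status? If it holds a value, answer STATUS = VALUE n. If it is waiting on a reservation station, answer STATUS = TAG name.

cycle 1: issue ADD r0<-Add1 // r0:Add1,r1:9,r2:6,r3:6
cycle 2: issue SUB r3<-Add2 // r0:Add1,r1:9,r2:6,r3:Add2
cycle 3: stall // r0:Add1,r1:9,r2:6,r3:Add2
cycle 4: CDB Add1=11; issue ADD r3<-Add1 // r0:11,r1:9,r2:6,r3:Add1
cycle 5: CDB Add2=3; issue MUL r2<-Mul1 // r0:11,r1:9,r2:Mul1,r3:Add1
cycle 6: issue SUB r3<-Add2 // r0:11,r1:9,r2:Mul1,r3:Add2

STATUS = TAG Add2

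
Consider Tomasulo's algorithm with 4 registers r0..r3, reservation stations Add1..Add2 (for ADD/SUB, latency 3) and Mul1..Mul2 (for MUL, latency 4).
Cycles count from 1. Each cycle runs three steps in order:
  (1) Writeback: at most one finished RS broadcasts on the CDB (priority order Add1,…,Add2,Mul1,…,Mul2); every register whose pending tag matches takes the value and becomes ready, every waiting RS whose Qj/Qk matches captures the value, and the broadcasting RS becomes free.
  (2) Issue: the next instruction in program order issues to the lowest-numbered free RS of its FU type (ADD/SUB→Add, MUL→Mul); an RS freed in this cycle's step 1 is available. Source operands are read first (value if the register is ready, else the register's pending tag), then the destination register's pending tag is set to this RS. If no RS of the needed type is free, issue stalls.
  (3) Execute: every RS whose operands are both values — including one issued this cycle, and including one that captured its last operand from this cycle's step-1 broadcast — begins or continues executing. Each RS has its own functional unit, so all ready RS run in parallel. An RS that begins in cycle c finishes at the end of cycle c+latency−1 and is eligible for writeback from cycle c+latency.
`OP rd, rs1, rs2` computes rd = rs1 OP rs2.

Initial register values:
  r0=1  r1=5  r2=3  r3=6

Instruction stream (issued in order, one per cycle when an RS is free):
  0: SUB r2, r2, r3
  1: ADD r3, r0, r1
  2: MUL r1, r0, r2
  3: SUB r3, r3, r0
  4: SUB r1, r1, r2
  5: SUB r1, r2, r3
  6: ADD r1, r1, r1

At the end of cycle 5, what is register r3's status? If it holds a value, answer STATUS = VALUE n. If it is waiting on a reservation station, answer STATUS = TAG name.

  c1: issue SUB r2<-Add1  regs: r0:1,r1:5,r2:Add1,r3:6
  c2: issue ADD r3<-Add2  regs: r0:1,r1:5,r2:Add1,r3:Add2
  c3: issue MUL r1<-Mul1  regs: r0:1,r1:Mul1,r2:Add1,r3:Add2
  c4: CDB Add1=-3; issue SUB r3<-Add1  regs: r0:1,r1:Mul1,r2:-3,r3:Add1
  c5: CDB Add2=6; issue SUB r1<-Add2  regs: r0:1,r1:Add2,r2:-3,r3:Add1

STATUS = TAG Add1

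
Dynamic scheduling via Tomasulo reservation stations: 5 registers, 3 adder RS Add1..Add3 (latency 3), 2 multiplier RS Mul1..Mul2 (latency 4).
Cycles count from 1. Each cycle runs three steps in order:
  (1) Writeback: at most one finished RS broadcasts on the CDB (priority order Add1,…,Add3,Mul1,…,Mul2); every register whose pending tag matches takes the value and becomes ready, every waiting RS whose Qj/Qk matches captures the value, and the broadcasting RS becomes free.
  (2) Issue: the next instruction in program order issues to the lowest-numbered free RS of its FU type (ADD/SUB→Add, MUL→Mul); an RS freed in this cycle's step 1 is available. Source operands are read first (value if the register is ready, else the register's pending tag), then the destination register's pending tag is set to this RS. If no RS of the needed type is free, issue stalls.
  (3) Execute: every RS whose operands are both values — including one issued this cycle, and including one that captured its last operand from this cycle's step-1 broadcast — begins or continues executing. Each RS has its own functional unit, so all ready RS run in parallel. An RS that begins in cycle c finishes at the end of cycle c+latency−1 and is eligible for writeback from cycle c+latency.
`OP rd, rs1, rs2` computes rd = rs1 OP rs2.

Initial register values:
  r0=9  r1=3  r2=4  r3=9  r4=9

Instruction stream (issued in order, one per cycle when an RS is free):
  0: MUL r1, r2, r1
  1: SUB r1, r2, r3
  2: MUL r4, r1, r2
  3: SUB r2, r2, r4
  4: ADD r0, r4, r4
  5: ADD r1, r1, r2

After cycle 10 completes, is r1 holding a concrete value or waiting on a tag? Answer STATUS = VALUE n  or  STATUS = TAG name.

STATUS = TAG Add3

cycle 1: issue MUL r1<-Mul1 // r0:9,r1:Mul1,r2:4,r3:9,r4:9
cycle 2: issue SUB r1<-Add1 // r0:9,r1:Add1,r2:4,r3:9,r4:9
cycle 3: issue MUL r4<-Mul2 // r0:9,r1:Add1,r2:4,r3:9,r4:Mul2
cycle 4: issue SUB r2<-Add2 // r0:9,r1:Add1,r2:Add2,r3:9,r4:Mul2
cycle 5: CDB Add1=-5; issue ADD r0<-Add1 // r0:Add1,r1:-5,r2:Add2,r3:9,r4:Mul2
cycle 6: CDB Mul1=12; issue ADD r1<-Add3 // r0:Add1,r1:Add3,r2:Add2,r3:9,r4:Mul2
cycle 7: - // r0:Add1,r1:Add3,r2:Add2,r3:9,r4:Mul2
cycle 8: - // r0:Add1,r1:Add3,r2:Add2,r3:9,r4:Mul2
cycle 9: CDB Mul2=-20 // r0:Add1,r1:Add3,r2:Add2,r3:9,r4:-20
cycle 10: - // r0:Add1,r1:Add3,r2:Add2,r3:9,r4:-20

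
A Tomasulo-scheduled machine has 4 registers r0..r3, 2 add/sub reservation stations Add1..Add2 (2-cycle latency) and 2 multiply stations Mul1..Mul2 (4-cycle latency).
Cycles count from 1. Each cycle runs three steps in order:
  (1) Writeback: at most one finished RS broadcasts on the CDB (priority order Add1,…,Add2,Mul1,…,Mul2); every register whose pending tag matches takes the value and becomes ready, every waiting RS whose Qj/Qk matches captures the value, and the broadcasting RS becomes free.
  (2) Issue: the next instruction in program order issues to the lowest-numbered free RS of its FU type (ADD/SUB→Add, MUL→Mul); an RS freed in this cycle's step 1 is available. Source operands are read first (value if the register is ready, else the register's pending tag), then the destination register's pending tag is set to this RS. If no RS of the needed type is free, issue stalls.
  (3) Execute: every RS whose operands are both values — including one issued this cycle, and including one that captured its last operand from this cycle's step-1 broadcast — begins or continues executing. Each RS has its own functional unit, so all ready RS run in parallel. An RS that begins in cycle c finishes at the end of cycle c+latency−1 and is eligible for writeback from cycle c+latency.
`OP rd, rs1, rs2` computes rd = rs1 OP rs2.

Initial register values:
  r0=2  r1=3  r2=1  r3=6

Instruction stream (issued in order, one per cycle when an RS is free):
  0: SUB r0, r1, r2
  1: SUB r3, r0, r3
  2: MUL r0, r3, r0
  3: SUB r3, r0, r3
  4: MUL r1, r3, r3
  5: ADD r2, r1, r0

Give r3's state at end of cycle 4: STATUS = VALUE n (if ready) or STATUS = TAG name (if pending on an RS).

  c1: issue SUB r0<-Add1  regs: r0:Add1,r1:3,r2:1,r3:6
  c2: issue SUB r3<-Add2  regs: r0:Add1,r1:3,r2:1,r3:Add2
  c3: CDB Add1=2; issue MUL r0<-Mul1  regs: r0:Mul1,r1:3,r2:1,r3:Add2
  c4: issue SUB r3<-Add1  regs: r0:Mul1,r1:3,r2:1,r3:Add1

STATUS = TAG Add1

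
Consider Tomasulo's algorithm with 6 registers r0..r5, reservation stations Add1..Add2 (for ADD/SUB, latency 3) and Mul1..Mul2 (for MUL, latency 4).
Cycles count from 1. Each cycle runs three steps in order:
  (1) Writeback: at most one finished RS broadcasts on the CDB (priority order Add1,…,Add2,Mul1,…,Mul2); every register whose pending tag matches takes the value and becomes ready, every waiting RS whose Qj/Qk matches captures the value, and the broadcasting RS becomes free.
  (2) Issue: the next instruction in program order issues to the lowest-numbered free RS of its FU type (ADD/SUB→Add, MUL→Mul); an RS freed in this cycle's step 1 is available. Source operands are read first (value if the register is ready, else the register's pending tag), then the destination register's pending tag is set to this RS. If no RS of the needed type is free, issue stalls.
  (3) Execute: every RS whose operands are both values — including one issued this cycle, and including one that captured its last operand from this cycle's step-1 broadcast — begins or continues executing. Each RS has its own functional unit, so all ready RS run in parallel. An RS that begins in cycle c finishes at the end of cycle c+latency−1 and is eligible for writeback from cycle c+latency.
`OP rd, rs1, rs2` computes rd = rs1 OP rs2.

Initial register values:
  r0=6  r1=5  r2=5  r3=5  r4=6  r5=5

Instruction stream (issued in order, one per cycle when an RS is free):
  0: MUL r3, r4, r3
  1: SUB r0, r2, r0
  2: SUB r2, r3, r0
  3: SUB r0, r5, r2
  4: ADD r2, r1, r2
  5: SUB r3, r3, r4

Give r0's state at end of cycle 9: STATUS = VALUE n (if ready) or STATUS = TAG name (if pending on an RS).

STATUS = TAG Add1

c1: issue MUL r3<-Mul1 | r0:6,r1:5,r2:5,r3:Mul1,r4:6,r5:5
c2: issue SUB r0<-Add1 | r0:Add1,r1:5,r2:5,r3:Mul1,r4:6,r5:5
c3: issue SUB r2<-Add2 | r0:Add1,r1:5,r2:Add2,r3:Mul1,r4:6,r5:5
c4: stall | r0:Add1,r1:5,r2:Add2,r3:Mul1,r4:6,r5:5
c5: CDB Add1=-1; issue SUB r0<-Add1 | r0:Add1,r1:5,r2:Add2,r3:Mul1,r4:6,r5:5
c6: CDB Mul1=30; stall | r0:Add1,r1:5,r2:Add2,r3:30,r4:6,r5:5
c7: stall | r0:Add1,r1:5,r2:Add2,r3:30,r4:6,r5:5
c8: stall | r0:Add1,r1:5,r2:Add2,r3:30,r4:6,r5:5
c9: CDB Add2=31; issue ADD r2<-Add2 | r0:Add1,r1:5,r2:Add2,r3:30,r4:6,r5:5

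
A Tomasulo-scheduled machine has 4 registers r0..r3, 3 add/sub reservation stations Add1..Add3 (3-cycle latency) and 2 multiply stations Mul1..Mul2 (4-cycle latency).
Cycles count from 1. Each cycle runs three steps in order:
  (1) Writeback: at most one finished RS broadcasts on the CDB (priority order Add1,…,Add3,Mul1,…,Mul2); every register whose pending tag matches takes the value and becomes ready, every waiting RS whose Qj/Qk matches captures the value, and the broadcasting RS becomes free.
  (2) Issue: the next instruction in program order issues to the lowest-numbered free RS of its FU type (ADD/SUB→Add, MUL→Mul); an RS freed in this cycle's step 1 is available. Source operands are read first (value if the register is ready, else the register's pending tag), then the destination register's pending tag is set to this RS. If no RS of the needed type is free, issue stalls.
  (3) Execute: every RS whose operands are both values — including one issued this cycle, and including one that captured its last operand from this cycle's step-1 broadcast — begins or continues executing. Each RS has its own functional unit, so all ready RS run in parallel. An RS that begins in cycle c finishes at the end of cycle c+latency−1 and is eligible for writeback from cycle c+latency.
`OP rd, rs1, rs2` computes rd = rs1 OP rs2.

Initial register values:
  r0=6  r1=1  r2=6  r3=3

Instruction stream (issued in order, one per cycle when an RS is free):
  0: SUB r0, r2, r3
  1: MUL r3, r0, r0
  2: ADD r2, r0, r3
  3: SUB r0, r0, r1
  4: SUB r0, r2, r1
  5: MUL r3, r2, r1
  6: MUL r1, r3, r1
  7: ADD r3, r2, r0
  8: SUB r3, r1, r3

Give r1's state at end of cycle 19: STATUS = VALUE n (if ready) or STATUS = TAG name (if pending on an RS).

c1: issue SUB r0<-Add1 | r0:Add1,r1:1,r2:6,r3:3
c2: issue MUL r3<-Mul1 | r0:Add1,r1:1,r2:6,r3:Mul1
c3: issue ADD r2<-Add2 | r0:Add1,r1:1,r2:Add2,r3:Mul1
c4: CDB Add1=3; issue SUB r0<-Add1 | r0:Add1,r1:1,r2:Add2,r3:Mul1
c5: issue SUB r0<-Add3 | r0:Add3,r1:1,r2:Add2,r3:Mul1
c6: issue MUL r3<-Mul2 | r0:Add3,r1:1,r2:Add2,r3:Mul2
c7: CDB Add1=2; stall | r0:Add3,r1:1,r2:Add2,r3:Mul2
c8: CDB Mul1=9; issue MUL r1<-Mul1 | r0:Add3,r1:Mul1,r2:Add2,r3:Mul2
c9: issue ADD r3<-Add1 | r0:Add3,r1:Mul1,r2:Add2,r3:Add1
c10: stall | r0:Add3,r1:Mul1,r2:Add2,r3:Add1
c11: CDB Add2=12; issue SUB r3<-Add2 | r0:Add3,r1:Mul1,r2:12,r3:Add2
c12: - | r0:Add3,r1:Mul1,r2:12,r3:Add2
c13: - | r0:Add3,r1:Mul1,r2:12,r3:Add2
c14: CDB Add3=11 | r0:11,r1:Mul1,r2:12,r3:Add2
c15: CDB Mul2=12 | r0:11,r1:Mul1,r2:12,r3:Add2
c16: - | r0:11,r1:Mul1,r2:12,r3:Add2
c17: CDB Add1=23 | r0:11,r1:Mul1,r2:12,r3:Add2
c18: - | r0:11,r1:Mul1,r2:12,r3:Add2
c19: CDB Mul1=12 | r0:11,r1:12,r2:12,r3:Add2

STATUS = VALUE 12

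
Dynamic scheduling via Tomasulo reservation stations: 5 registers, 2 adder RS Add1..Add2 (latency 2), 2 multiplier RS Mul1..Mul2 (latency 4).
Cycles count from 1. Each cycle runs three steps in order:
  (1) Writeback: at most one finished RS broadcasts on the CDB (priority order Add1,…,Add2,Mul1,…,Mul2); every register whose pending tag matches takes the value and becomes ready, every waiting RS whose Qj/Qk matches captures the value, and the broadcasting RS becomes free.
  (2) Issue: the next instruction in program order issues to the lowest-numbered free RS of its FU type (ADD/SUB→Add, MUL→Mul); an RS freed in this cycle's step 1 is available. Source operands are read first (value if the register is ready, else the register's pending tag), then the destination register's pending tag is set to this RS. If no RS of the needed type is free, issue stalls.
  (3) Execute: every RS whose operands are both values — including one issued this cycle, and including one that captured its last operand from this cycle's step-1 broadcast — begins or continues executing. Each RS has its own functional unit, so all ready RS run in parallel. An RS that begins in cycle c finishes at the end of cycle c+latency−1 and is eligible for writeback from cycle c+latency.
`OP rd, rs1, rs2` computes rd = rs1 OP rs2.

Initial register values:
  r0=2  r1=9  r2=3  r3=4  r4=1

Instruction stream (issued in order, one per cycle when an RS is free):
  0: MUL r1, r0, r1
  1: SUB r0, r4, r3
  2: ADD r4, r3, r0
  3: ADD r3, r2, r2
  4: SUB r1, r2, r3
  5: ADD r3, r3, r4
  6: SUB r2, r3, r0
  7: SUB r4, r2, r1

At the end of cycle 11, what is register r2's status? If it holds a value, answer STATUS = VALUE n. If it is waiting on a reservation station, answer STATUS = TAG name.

c1: issue MUL r1<-Mul1 | r0:2,r1:Mul1,r2:3,r3:4,r4:1
c2: issue SUB r0<-Add1 | r0:Add1,r1:Mul1,r2:3,r3:4,r4:1
c3: issue ADD r4<-Add2 | r0:Add1,r1:Mul1,r2:3,r3:4,r4:Add2
c4: CDB Add1=-3; issue ADD r3<-Add1 | r0:-3,r1:Mul1,r2:3,r3:Add1,r4:Add2
c5: CDB Mul1=18; stall | r0:-3,r1:18,r2:3,r3:Add1,r4:Add2
c6: CDB Add1=6; issue SUB r1<-Add1 | r0:-3,r1:Add1,r2:3,r3:6,r4:Add2
c7: CDB Add2=1; issue ADD r3<-Add2 | r0:-3,r1:Add1,r2:3,r3:Add2,r4:1
c8: CDB Add1=-3; issue SUB r2<-Add1 | r0:-3,r1:-3,r2:Add1,r3:Add2,r4:1
c9: CDB Add2=7; issue SUB r4<-Add2 | r0:-3,r1:-3,r2:Add1,r3:7,r4:Add2
c10: - | r0:-3,r1:-3,r2:Add1,r3:7,r4:Add2
c11: CDB Add1=10 | r0:-3,r1:-3,r2:10,r3:7,r4:Add2

STATUS = VALUE 10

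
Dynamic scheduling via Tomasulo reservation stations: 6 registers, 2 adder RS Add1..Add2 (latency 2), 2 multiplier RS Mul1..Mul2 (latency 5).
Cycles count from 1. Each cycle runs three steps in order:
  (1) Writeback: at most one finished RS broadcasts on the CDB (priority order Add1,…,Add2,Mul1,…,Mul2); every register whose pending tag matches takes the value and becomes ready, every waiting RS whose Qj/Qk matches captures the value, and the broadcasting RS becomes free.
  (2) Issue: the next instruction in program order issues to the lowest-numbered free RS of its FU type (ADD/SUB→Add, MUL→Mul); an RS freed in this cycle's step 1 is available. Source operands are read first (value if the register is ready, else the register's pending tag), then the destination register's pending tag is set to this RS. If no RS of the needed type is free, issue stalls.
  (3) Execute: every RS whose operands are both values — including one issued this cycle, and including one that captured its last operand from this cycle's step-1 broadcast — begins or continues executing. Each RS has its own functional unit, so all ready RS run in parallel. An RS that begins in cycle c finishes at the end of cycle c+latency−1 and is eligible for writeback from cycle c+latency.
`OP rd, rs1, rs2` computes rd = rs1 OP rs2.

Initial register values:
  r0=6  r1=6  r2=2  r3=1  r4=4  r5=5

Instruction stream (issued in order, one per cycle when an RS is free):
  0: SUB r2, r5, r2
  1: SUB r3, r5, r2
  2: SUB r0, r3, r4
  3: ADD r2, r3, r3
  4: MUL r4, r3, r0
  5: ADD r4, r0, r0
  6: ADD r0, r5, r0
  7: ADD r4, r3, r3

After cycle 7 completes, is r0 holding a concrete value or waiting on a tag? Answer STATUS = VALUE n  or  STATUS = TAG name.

c1: issue SUB r2<-Add1 | r0:6,r1:6,r2:Add1,r3:1,r4:4,r5:5
c2: issue SUB r3<-Add2 | r0:6,r1:6,r2:Add1,r3:Add2,r4:4,r5:5
c3: CDB Add1=3; issue SUB r0<-Add1 | r0:Add1,r1:6,r2:3,r3:Add2,r4:4,r5:5
c4: stall | r0:Add1,r1:6,r2:3,r3:Add2,r4:4,r5:5
c5: CDB Add2=2; issue ADD r2<-Add2 | r0:Add1,r1:6,r2:Add2,r3:2,r4:4,r5:5
c6: issue MUL r4<-Mul1 | r0:Add1,r1:6,r2:Add2,r3:2,r4:Mul1,r5:5
c7: CDB Add1=-2; issue ADD r4<-Add1 | r0:-2,r1:6,r2:Add2,r3:2,r4:Add1,r5:5

STATUS = VALUE -2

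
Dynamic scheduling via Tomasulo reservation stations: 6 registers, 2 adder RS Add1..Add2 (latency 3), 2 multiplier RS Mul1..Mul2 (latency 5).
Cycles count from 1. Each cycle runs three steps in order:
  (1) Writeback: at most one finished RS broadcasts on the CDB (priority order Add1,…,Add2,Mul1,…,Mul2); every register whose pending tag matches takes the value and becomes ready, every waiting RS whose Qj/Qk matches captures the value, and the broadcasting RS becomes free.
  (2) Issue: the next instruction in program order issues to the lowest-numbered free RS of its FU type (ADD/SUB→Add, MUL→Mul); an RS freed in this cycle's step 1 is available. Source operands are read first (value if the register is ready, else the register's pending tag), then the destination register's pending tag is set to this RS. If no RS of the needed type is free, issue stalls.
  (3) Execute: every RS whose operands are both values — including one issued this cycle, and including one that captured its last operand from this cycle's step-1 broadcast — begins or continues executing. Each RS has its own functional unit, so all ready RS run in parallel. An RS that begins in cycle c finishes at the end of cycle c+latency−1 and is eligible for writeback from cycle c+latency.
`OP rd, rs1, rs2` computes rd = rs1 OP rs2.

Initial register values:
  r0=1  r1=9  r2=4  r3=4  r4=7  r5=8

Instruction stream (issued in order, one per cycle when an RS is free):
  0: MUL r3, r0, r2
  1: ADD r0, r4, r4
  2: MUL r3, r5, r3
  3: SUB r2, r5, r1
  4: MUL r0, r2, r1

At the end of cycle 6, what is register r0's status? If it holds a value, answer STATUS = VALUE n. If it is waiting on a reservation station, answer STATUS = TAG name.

STATUS = TAG Mul1

c1: issue MUL r3<-Mul1 | r0:1,r1:9,r2:4,r3:Mul1,r4:7,r5:8
c2: issue ADD r0<-Add1 | r0:Add1,r1:9,r2:4,r3:Mul1,r4:7,r5:8
c3: issue MUL r3<-Mul2 | r0:Add1,r1:9,r2:4,r3:Mul2,r4:7,r5:8
c4: issue SUB r2<-Add2 | r0:Add1,r1:9,r2:Add2,r3:Mul2,r4:7,r5:8
c5: CDB Add1=14; stall | r0:14,r1:9,r2:Add2,r3:Mul2,r4:7,r5:8
c6: CDB Mul1=4; issue MUL r0<-Mul1 | r0:Mul1,r1:9,r2:Add2,r3:Mul2,r4:7,r5:8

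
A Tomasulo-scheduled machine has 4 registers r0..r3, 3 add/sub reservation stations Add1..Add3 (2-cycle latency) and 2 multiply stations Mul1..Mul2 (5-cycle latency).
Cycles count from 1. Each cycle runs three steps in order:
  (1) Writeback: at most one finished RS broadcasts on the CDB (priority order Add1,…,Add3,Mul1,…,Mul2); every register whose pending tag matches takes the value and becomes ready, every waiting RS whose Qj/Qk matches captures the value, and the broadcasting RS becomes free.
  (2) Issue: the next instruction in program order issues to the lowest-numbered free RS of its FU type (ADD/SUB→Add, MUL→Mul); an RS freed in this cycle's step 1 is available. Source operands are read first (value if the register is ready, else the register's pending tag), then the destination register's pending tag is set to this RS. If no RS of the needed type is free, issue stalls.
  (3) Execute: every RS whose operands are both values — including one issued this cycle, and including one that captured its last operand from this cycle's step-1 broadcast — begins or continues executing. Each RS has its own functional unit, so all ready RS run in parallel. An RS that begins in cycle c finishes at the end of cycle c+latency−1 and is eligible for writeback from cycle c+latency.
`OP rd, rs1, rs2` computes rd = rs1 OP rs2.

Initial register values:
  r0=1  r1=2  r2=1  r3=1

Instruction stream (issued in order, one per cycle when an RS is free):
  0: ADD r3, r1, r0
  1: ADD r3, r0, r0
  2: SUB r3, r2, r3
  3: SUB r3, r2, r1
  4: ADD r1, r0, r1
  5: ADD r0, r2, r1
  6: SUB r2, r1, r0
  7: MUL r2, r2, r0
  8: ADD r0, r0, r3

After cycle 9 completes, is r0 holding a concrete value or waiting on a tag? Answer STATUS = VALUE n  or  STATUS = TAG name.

cycle 1: issue ADD r3<-Add1 // r0:1,r1:2,r2:1,r3:Add1
cycle 2: issue ADD r3<-Add2 // r0:1,r1:2,r2:1,r3:Add2
cycle 3: CDB Add1=3; issue SUB r3<-Add1 // r0:1,r1:2,r2:1,r3:Add1
cycle 4: CDB Add2=2; issue SUB r3<-Add2 // r0:1,r1:2,r2:1,r3:Add2
cycle 5: issue ADD r1<-Add3 // r0:1,r1:Add3,r2:1,r3:Add2
cycle 6: CDB Add1=-1; issue ADD r0<-Add1 // r0:Add1,r1:Add3,r2:1,r3:Add2
cycle 7: CDB Add2=-1; issue SUB r2<-Add2 // r0:Add1,r1:Add3,r2:Add2,r3:-1
cycle 8: CDB Add3=3; issue MUL r2<-Mul1 // r0:Add1,r1:3,r2:Mul1,r3:-1
cycle 9: issue ADD r0<-Add3 // r0:Add3,r1:3,r2:Mul1,r3:-1

STATUS = TAG Add3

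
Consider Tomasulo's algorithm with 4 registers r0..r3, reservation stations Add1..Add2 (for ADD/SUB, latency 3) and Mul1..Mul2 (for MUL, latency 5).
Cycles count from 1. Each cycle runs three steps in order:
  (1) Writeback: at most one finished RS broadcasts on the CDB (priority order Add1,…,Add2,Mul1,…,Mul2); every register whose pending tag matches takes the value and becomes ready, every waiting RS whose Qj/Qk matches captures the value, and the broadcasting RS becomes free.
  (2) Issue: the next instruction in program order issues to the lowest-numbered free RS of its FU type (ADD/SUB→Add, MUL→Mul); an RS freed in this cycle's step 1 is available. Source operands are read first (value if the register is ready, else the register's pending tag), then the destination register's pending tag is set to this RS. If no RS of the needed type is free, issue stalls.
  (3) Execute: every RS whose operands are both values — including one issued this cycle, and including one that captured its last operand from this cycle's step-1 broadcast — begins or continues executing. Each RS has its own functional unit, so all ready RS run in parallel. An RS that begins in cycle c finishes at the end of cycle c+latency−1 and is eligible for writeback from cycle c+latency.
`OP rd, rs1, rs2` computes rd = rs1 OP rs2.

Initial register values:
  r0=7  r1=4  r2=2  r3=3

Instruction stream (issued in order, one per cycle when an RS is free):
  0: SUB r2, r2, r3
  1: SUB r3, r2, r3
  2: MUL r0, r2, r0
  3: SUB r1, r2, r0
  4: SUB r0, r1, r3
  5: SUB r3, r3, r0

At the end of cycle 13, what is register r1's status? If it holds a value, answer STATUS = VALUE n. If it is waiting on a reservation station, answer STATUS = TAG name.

  c1: issue SUB r2<-Add1  regs: r0:7,r1:4,r2:Add1,r3:3
  c2: issue SUB r3<-Add2  regs: r0:7,r1:4,r2:Add1,r3:Add2
  c3: issue MUL r0<-Mul1  regs: r0:Mul1,r1:4,r2:Add1,r3:Add2
  c4: CDB Add1=-1; issue SUB r1<-Add1  regs: r0:Mul1,r1:Add1,r2:-1,r3:Add2
  c5: stall  regs: r0:Mul1,r1:Add1,r2:-1,r3:Add2
  c6: stall  regs: r0:Mul1,r1:Add1,r2:-1,r3:Add2
  c7: CDB Add2=-4; issue SUB r0<-Add2  regs: r0:Add2,r1:Add1,r2:-1,r3:-4
  c8: stall  regs: r0:Add2,r1:Add1,r2:-1,r3:-4
  c9: CDB Mul1=-7; stall  regs: r0:Add2,r1:Add1,r2:-1,r3:-4
  c10: stall  regs: r0:Add2,r1:Add1,r2:-1,r3:-4
  c11: stall  regs: r0:Add2,r1:Add1,r2:-1,r3:-4
  c12: CDB Add1=6; issue SUB r3<-Add1  regs: r0:Add2,r1:6,r2:-1,r3:Add1
  c13: -  regs: r0:Add2,r1:6,r2:-1,r3:Add1

STATUS = VALUE 6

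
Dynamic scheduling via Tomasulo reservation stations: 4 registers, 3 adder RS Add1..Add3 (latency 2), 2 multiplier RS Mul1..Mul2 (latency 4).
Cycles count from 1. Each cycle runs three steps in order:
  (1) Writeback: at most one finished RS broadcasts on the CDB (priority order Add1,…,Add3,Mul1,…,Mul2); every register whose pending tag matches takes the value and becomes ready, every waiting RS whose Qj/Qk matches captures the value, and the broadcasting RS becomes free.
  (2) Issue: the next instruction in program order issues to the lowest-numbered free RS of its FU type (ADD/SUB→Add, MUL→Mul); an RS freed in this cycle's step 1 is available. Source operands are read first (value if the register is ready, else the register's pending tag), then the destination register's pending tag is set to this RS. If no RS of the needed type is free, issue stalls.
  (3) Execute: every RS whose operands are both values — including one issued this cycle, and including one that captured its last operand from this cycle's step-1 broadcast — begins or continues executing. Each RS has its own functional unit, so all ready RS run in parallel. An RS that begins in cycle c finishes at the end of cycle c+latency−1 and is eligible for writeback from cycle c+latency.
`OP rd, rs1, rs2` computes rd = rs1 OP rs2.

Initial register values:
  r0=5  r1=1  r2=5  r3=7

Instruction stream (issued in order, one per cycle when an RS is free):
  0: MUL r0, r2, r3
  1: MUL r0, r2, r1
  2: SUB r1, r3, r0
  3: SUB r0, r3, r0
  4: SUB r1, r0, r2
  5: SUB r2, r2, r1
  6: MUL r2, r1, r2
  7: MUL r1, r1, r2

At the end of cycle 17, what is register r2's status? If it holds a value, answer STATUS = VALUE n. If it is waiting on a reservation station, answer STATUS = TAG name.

cycle 1: issue MUL r0<-Mul1 // r0:Mul1,r1:1,r2:5,r3:7
cycle 2: issue MUL r0<-Mul2 // r0:Mul2,r1:1,r2:5,r3:7
cycle 3: issue SUB r1<-Add1 // r0:Mul2,r1:Add1,r2:5,r3:7
cycle 4: issue SUB r0<-Add2 // r0:Add2,r1:Add1,r2:5,r3:7
cycle 5: CDB Mul1=35; issue SUB r1<-Add3 // r0:Add2,r1:Add3,r2:5,r3:7
cycle 6: CDB Mul2=5; stall // r0:Add2,r1:Add3,r2:5,r3:7
cycle 7: stall // r0:Add2,r1:Add3,r2:5,r3:7
cycle 8: CDB Add1=2; issue SUB r2<-Add1 // r0:Add2,r1:Add3,r2:Add1,r3:7
cycle 9: CDB Add2=2; issue MUL r2<-Mul1 // r0:2,r1:Add3,r2:Mul1,r3:7
cycle 10: issue MUL r1<-Mul2 // r0:2,r1:Mul2,r2:Mul1,r3:7
cycle 11: CDB Add3=-3 // r0:2,r1:Mul2,r2:Mul1,r3:7
cycle 12: - // r0:2,r1:Mul2,r2:Mul1,r3:7
cycle 13: CDB Add1=8 // r0:2,r1:Mul2,r2:Mul1,r3:7
cycle 14: - // r0:2,r1:Mul2,r2:Mul1,r3:7
cycle 15: - // r0:2,r1:Mul2,r2:Mul1,r3:7
cycle 16: - // r0:2,r1:Mul2,r2:Mul1,r3:7
cycle 17: CDB Mul1=-24 // r0:2,r1:Mul2,r2:-24,r3:7

STATUS = VALUE -24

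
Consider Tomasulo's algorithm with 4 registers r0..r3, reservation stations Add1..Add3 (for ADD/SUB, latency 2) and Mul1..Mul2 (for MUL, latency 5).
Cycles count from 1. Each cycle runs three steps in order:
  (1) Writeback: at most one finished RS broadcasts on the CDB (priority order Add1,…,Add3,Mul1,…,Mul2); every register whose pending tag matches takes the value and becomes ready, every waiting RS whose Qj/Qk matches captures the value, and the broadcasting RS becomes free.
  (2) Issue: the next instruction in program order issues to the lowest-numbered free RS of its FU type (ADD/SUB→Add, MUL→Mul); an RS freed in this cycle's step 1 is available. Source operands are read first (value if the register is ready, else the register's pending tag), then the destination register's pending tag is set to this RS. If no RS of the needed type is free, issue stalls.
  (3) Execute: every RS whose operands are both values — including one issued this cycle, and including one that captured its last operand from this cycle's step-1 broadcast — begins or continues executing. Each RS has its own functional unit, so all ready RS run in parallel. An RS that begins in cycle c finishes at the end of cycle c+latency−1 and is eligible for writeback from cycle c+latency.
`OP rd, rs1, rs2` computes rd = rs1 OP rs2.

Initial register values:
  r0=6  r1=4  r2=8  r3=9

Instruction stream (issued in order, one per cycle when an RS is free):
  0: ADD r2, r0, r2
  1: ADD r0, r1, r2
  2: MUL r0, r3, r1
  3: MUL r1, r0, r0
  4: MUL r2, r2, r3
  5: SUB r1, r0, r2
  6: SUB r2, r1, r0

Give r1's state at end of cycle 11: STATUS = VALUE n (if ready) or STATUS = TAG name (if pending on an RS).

cycle 1: issue ADD r2<-Add1 // r0:6,r1:4,r2:Add1,r3:9
cycle 2: issue ADD r0<-Add2 // r0:Add2,r1:4,r2:Add1,r3:9
cycle 3: CDB Add1=14; issue MUL r0<-Mul1 // r0:Mul1,r1:4,r2:14,r3:9
cycle 4: issue MUL r1<-Mul2 // r0:Mul1,r1:Mul2,r2:14,r3:9
cycle 5: CDB Add2=18; stall // r0:Mul1,r1:Mul2,r2:14,r3:9
cycle 6: stall // r0:Mul1,r1:Mul2,r2:14,r3:9
cycle 7: stall // r0:Mul1,r1:Mul2,r2:14,r3:9
cycle 8: CDB Mul1=36; issue MUL r2<-Mul1 // r0:36,r1:Mul2,r2:Mul1,r3:9
cycle 9: issue SUB r1<-Add1 // r0:36,r1:Add1,r2:Mul1,r3:9
cycle 10: issue SUB r2<-Add2 // r0:36,r1:Add1,r2:Add2,r3:9
cycle 11: - // r0:36,r1:Add1,r2:Add2,r3:9

STATUS = TAG Add1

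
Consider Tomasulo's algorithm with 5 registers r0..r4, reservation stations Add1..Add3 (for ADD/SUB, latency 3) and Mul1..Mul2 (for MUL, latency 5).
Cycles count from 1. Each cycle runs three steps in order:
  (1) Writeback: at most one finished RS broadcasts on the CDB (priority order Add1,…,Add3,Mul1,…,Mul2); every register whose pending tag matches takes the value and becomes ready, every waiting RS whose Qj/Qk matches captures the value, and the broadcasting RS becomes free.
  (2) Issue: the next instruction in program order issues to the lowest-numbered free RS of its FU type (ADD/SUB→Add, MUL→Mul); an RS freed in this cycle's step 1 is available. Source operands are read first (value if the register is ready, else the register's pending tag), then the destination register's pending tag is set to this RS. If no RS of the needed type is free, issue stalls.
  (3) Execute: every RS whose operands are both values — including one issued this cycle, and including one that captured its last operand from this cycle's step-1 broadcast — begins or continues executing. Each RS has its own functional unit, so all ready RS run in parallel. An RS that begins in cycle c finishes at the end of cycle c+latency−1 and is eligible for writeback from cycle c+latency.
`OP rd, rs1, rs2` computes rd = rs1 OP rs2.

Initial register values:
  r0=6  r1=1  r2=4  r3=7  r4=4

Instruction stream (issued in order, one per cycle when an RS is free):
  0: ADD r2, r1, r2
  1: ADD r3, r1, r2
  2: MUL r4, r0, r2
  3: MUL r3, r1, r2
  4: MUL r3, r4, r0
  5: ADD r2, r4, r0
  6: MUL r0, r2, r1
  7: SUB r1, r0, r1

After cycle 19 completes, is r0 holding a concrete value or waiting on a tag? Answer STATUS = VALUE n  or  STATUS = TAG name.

cycle 1: issue ADD r2<-Add1 // r0:6,r1:1,r2:Add1,r3:7,r4:4
cycle 2: issue ADD r3<-Add2 // r0:6,r1:1,r2:Add1,r3:Add2,r4:4
cycle 3: issue MUL r4<-Mul1 // r0:6,r1:1,r2:Add1,r3:Add2,r4:Mul1
cycle 4: CDB Add1=5; issue MUL r3<-Mul2 // r0:6,r1:1,r2:5,r3:Mul2,r4:Mul1
cycle 5: stall // r0:6,r1:1,r2:5,r3:Mul2,r4:Mul1
cycle 6: stall // r0:6,r1:1,r2:5,r3:Mul2,r4:Mul1
cycle 7: CDB Add2=6; stall // r0:6,r1:1,r2:5,r3:Mul2,r4:Mul1
cycle 8: stall // r0:6,r1:1,r2:5,r3:Mul2,r4:Mul1
cycle 9: CDB Mul1=30; issue MUL r3<-Mul1 // r0:6,r1:1,r2:5,r3:Mul1,r4:30
cycle 10: CDB Mul2=5; issue ADD r2<-Add1 // r0:6,r1:1,r2:Add1,r3:Mul1,r4:30
cycle 11: issue MUL r0<-Mul2 // r0:Mul2,r1:1,r2:Add1,r3:Mul1,r4:30
cycle 12: issue SUB r1<-Add2 // r0:Mul2,r1:Add2,r2:Add1,r3:Mul1,r4:30
cycle 13: CDB Add1=36 // r0:Mul2,r1:Add2,r2:36,r3:Mul1,r4:30
cycle 14: CDB Mul1=180 // r0:Mul2,r1:Add2,r2:36,r3:180,r4:30
cycle 15: - // r0:Mul2,r1:Add2,r2:36,r3:180,r4:30
cycle 16: - // r0:Mul2,r1:Add2,r2:36,r3:180,r4:30
cycle 17: - // r0:Mul2,r1:Add2,r2:36,r3:180,r4:30
cycle 18: CDB Mul2=36 // r0:36,r1:Add2,r2:36,r3:180,r4:30
cycle 19: - // r0:36,r1:Add2,r2:36,r3:180,r4:30

STATUS = VALUE 36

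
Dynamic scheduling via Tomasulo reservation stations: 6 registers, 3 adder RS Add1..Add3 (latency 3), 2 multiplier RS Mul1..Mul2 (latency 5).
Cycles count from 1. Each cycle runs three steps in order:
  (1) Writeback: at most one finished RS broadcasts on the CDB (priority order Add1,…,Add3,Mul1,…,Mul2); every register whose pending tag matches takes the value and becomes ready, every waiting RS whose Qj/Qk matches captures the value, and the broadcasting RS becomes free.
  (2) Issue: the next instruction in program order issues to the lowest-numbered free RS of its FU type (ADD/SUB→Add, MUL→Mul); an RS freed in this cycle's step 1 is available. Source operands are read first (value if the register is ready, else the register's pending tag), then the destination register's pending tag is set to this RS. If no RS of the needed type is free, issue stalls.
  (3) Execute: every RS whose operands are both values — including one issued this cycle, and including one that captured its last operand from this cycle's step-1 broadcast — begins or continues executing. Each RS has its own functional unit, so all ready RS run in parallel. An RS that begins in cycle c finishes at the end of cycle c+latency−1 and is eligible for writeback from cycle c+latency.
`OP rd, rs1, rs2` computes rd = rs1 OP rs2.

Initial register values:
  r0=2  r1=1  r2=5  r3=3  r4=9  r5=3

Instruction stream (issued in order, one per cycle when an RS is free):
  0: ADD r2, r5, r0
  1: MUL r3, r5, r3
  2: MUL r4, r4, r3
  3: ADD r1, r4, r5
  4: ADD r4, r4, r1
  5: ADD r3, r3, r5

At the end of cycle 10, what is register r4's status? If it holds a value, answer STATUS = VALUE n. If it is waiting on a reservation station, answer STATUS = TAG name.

STATUS = TAG Add2

c1: issue ADD r2<-Add1 | r0:2,r1:1,r2:Add1,r3:3,r4:9,r5:3
c2: issue MUL r3<-Mul1 | r0:2,r1:1,r2:Add1,r3:Mul1,r4:9,r5:3
c3: issue MUL r4<-Mul2 | r0:2,r1:1,r2:Add1,r3:Mul1,r4:Mul2,r5:3
c4: CDB Add1=5; issue ADD r1<-Add1 | r0:2,r1:Add1,r2:5,r3:Mul1,r4:Mul2,r5:3
c5: issue ADD r4<-Add2 | r0:2,r1:Add1,r2:5,r3:Mul1,r4:Add2,r5:3
c6: issue ADD r3<-Add3 | r0:2,r1:Add1,r2:5,r3:Add3,r4:Add2,r5:3
c7: CDB Mul1=9 | r0:2,r1:Add1,r2:5,r3:Add3,r4:Add2,r5:3
c8: - | r0:2,r1:Add1,r2:5,r3:Add3,r4:Add2,r5:3
c9: - | r0:2,r1:Add1,r2:5,r3:Add3,r4:Add2,r5:3
c10: CDB Add3=12 | r0:2,r1:Add1,r2:5,r3:12,r4:Add2,r5:3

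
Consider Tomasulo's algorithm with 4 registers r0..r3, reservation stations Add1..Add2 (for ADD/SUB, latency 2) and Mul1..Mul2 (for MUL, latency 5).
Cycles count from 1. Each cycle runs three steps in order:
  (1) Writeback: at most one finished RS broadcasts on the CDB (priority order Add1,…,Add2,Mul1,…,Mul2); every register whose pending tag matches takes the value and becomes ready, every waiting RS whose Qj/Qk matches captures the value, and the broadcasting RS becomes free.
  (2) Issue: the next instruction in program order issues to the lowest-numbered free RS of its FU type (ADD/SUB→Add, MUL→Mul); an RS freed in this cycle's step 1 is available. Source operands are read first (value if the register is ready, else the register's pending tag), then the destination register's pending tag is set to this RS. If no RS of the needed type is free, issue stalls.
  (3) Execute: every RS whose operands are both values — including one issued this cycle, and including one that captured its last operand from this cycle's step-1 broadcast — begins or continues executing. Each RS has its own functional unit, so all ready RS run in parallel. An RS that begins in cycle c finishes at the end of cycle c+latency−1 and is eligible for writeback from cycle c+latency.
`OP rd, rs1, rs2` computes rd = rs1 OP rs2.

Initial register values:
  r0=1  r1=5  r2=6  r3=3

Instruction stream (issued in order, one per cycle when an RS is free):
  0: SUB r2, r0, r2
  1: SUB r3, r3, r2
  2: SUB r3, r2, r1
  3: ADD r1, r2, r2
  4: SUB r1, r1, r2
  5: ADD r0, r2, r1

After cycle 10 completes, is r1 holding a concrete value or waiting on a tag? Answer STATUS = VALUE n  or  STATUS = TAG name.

STATUS = VALUE -5

c1: issue SUB r2<-Add1 | r0:1,r1:5,r2:Add1,r3:3
c2: issue SUB r3<-Add2 | r0:1,r1:5,r2:Add1,r3:Add2
c3: CDB Add1=-5; issue SUB r3<-Add1 | r0:1,r1:5,r2:-5,r3:Add1
c4: stall | r0:1,r1:5,r2:-5,r3:Add1
c5: CDB Add1=-10; issue ADD r1<-Add1 | r0:1,r1:Add1,r2:-5,r3:-10
c6: CDB Add2=8; issue SUB r1<-Add2 | r0:1,r1:Add2,r2:-5,r3:-10
c7: CDB Add1=-10; issue ADD r0<-Add1 | r0:Add1,r1:Add2,r2:-5,r3:-10
c8: - | r0:Add1,r1:Add2,r2:-5,r3:-10
c9: CDB Add2=-5 | r0:Add1,r1:-5,r2:-5,r3:-10
c10: - | r0:Add1,r1:-5,r2:-5,r3:-10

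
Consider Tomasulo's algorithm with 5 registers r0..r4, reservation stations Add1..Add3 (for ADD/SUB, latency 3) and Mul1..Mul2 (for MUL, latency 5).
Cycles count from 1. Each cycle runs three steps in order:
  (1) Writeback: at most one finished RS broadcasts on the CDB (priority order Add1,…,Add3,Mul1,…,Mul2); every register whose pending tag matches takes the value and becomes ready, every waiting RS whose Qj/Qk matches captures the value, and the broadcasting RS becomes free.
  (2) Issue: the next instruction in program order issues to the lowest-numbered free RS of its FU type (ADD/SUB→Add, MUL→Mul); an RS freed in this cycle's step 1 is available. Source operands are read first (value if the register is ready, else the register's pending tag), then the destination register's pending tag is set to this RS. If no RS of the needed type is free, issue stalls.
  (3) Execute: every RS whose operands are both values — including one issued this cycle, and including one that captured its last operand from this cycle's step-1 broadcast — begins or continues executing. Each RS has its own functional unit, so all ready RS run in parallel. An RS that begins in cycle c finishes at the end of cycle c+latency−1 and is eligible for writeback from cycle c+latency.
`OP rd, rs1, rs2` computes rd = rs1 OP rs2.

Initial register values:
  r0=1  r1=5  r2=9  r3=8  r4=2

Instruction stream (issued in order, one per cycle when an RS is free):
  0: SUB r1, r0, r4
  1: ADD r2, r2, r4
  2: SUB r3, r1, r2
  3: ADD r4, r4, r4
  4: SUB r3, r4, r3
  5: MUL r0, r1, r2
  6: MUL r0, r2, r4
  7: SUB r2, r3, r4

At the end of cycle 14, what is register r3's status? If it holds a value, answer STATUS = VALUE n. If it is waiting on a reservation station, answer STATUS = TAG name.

  c1: issue SUB r1<-Add1  regs: r0:1,r1:Add1,r2:9,r3:8,r4:2
  c2: issue ADD r2<-Add2  regs: r0:1,r1:Add1,r2:Add2,r3:8,r4:2
  c3: issue SUB r3<-Add3  regs: r0:1,r1:Add1,r2:Add2,r3:Add3,r4:2
  c4: CDB Add1=-1; issue ADD r4<-Add1  regs: r0:1,r1:-1,r2:Add2,r3:Add3,r4:Add1
  c5: CDB Add2=11; issue SUB r3<-Add2  regs: r0:1,r1:-1,r2:11,r3:Add2,r4:Add1
  c6: issue MUL r0<-Mul1  regs: r0:Mul1,r1:-1,r2:11,r3:Add2,r4:Add1
  c7: CDB Add1=4; issue MUL r0<-Mul2  regs: r0:Mul2,r1:-1,r2:11,r3:Add2,r4:4
  c8: CDB Add3=-12; issue SUB r2<-Add1  regs: r0:Mul2,r1:-1,r2:Add1,r3:Add2,r4:4
  c9: -  regs: r0:Mul2,r1:-1,r2:Add1,r3:Add2,r4:4
  c10: -  regs: r0:Mul2,r1:-1,r2:Add1,r3:Add2,r4:4
  c11: CDB Add2=16  regs: r0:Mul2,r1:-1,r2:Add1,r3:16,r4:4
  c12: CDB Mul1=-11  regs: r0:Mul2,r1:-1,r2:Add1,r3:16,r4:4
  c13: CDB Mul2=44  regs: r0:44,r1:-1,r2:Add1,r3:16,r4:4
  c14: CDB Add1=12  regs: r0:44,r1:-1,r2:12,r3:16,r4:4

STATUS = VALUE 16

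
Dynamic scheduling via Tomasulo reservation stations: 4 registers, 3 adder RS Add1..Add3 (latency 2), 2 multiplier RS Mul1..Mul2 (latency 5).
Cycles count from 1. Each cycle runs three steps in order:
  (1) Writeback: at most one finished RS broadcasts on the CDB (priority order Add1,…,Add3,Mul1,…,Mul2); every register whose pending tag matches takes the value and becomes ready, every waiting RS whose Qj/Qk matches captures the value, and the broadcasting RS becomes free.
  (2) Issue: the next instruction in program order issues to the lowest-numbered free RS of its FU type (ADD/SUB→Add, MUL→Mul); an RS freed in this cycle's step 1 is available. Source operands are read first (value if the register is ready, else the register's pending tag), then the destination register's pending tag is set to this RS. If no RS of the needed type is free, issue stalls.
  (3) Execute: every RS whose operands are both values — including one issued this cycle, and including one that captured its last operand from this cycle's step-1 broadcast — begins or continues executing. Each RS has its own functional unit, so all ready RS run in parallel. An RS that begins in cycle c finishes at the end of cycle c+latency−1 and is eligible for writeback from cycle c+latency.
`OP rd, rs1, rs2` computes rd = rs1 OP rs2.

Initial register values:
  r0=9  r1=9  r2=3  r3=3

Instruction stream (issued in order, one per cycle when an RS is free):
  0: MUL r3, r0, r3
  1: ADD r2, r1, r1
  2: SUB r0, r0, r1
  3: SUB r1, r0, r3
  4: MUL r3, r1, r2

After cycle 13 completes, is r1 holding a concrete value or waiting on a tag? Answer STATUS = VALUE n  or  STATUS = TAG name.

STATUS = VALUE -27

c1: issue MUL r3<-Mul1 | r0:9,r1:9,r2:3,r3:Mul1
c2: issue ADD r2<-Add1 | r0:9,r1:9,r2:Add1,r3:Mul1
c3: issue SUB r0<-Add2 | r0:Add2,r1:9,r2:Add1,r3:Mul1
c4: CDB Add1=18; issue SUB r1<-Add1 | r0:Add2,r1:Add1,r2:18,r3:Mul1
c5: CDB Add2=0; issue MUL r3<-Mul2 | r0:0,r1:Add1,r2:18,r3:Mul2
c6: CDB Mul1=27 | r0:0,r1:Add1,r2:18,r3:Mul2
c7: - | r0:0,r1:Add1,r2:18,r3:Mul2
c8: CDB Add1=-27 | r0:0,r1:-27,r2:18,r3:Mul2
c9: - | r0:0,r1:-27,r2:18,r3:Mul2
c10: - | r0:0,r1:-27,r2:18,r3:Mul2
c11: - | r0:0,r1:-27,r2:18,r3:Mul2
c12: - | r0:0,r1:-27,r2:18,r3:Mul2
c13: CDB Mul2=-486 | r0:0,r1:-27,r2:18,r3:-486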